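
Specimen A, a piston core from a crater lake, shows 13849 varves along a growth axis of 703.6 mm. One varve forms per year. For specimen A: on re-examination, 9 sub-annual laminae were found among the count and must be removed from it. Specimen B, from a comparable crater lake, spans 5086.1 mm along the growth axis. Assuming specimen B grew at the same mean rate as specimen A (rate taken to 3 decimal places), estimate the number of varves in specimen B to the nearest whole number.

99727 varves

Specimen A: adjusted count: 13849 − 9 = 13840 varves.
A: 703.6 mm over 13840 years gives 703.6 / 13840 ≈ 0.051 mm per year.
Specimen B: 5086.1 mm / 0.051 mm per year = 99727.45 years ≈ 99727 varves.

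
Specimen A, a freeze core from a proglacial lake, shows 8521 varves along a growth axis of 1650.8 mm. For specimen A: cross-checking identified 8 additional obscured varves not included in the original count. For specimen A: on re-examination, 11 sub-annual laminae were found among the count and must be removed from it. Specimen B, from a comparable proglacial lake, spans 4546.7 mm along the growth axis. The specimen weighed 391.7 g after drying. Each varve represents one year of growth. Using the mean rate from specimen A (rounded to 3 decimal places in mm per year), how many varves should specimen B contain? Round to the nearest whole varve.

Specimen A: after corrections the count is 8521 − 11 + 8 = 8518 varves.
A: Mean rate = 1650.8 mm / 8518 years ≈ 0.194 mm/yr.
For B, 4546.7 / 0.194 = 23436.60 years ≈ 23437 varves.

23437 varves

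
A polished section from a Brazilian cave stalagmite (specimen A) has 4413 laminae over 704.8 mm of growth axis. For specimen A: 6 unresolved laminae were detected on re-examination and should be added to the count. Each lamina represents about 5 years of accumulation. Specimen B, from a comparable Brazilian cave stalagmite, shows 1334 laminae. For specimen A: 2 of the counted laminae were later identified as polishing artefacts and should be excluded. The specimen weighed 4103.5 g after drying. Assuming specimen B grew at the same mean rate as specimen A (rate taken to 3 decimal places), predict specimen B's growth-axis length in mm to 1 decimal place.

Specimen A: true lamina count = 4413 − 2 + 6 = 4417.
Specimen A: at 5 years per lamina, 4417 × 5 = 22085 years.
A: Extension rate ≈ 704.8 / 22085 = 0.032 mm/year.
Specimen B: 1334 laminae at 5 years each span 1334 × 5 = 6670 years. Length of B = 0.032 × 6670 = 213.4 mm.

213.4 mm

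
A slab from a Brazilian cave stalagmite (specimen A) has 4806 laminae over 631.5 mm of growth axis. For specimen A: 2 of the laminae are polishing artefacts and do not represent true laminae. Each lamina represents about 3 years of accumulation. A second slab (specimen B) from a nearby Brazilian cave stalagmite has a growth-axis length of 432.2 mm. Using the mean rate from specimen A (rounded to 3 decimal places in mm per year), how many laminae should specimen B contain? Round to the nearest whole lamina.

Specimen A: after corrections the count is 4806 − 2 = 4804 laminae.
Specimen A: at 3 years per lamina, 4804 × 3 = 14412 years.
A: 631.5 mm over 14412 years gives 631.5 / 14412 ≈ 0.044 mm/year.
Specimen B: 432.2 mm / 0.044 mm per year = 9822.73 years; at 3 years per lamina that is 9822.73 / 3 ≈ 3274 laminae.

3274 laminae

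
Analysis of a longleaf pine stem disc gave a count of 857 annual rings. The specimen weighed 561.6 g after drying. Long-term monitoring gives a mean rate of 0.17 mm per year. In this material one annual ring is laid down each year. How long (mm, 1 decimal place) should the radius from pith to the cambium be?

145.7 mm

The record spans 857 years at 0.17 mm per year.
857 years at 0.17 mm/year gives 0.17 × 857 = 145.7 mm.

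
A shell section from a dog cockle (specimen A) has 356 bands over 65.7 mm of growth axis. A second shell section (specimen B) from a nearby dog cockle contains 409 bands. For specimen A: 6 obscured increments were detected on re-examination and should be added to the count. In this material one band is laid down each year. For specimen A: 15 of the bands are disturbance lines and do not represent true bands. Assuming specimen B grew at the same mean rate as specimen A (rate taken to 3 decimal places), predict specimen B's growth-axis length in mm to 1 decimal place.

77.3 mm

Specimen A: true band count = 356 − 15 + 6 = 347.
A: Mean rate = 65.7 mm / 347 years ≈ 0.189 mm/yr.
For B, 0.189 mm/year × 409 years = 77.3 mm.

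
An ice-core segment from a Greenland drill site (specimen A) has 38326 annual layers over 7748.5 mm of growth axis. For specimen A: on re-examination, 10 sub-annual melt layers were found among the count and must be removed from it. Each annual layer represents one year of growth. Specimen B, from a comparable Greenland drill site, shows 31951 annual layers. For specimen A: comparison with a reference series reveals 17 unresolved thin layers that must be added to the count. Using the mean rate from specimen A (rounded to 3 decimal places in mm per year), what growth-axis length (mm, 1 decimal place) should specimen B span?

6454.1 mm

Specimen A: after corrections the count is 38326 − 10 + 17 = 38333 annual layers.
A: Extension rate ≈ 7748.5 / 38333 = 0.202 mm/yr.
B's length ≈ 0.202 × 31951 = 6454.1 mm.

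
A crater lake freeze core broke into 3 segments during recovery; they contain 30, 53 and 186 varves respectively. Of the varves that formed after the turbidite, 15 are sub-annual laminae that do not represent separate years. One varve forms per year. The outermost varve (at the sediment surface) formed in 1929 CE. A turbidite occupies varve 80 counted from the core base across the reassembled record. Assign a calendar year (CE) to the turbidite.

1755 CE

Total varves = 30 + 53 + 186 = 269.
269 − 80 = 189 varves lie beyond the turbidite toward the sediment surface.
Removing the 15 false varves leaves 189 − 15 = 174 true varves beyond the turbidite.
Counting back 174 years from 1929 CE places the turbidite in 1929 − 174 = 1755 CE.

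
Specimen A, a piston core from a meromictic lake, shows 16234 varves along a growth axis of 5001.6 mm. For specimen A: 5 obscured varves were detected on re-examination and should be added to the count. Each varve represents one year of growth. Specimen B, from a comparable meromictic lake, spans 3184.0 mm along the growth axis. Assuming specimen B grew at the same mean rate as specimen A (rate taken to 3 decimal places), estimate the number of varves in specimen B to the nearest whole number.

10338 varves

Specimen A: true varve count = 16234 + 5 = 16239.
A: Mean rate = 5001.6 mm / 16239 years ≈ 0.308 mm/yr.
For B, 3184.0 / 0.308 = 10337.66 years ≈ 10338 varves.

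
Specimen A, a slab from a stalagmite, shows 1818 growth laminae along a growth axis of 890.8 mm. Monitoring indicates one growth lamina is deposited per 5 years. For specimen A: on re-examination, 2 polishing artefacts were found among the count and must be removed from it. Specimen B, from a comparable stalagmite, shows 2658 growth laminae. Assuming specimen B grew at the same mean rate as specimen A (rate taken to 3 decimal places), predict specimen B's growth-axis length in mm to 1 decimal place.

1302.4 mm

Specimen A: adjusted count: 1818 − 2 = 1816 growth laminae.
Specimen A: at 5 years per growth lamina, 1816 × 5 = 9080 years.
A: Extension rate ≈ 890.8 / 9080 = 0.098 mm/year.
Specimen B: 2658 growth laminae at 5 years each span 2658 × 5 = 13290 years. B's length ≈ 0.098 × 13290 = 1302.4 mm.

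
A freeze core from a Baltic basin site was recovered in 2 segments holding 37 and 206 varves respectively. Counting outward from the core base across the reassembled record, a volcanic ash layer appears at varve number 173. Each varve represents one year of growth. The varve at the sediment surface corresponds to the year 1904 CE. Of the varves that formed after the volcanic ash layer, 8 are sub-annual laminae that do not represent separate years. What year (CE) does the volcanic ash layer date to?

1842 CE

Total varves = 37 + 206 = 243.
The volcanic ash layer sits at varve 173 from the core base, so 243 − 173 = 70 varves formed after it.
70 − 8 false = 62 true varves after the volcanic ash layer.
Counting back 62 years from 1904 CE places the volcanic ash layer in 1904 − 62 = 1842 CE.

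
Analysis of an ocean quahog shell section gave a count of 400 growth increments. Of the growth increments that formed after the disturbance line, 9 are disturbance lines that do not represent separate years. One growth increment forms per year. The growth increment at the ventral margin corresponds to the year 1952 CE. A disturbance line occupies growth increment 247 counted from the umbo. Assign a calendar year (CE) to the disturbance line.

Between growth increment 247 and the ventral margin there are 400 − 247 = 153 growth increments.
Excluding 9 false growth increments: 153 − 9 = 144.
1952 − 144 = 1808 CE.

1808 CE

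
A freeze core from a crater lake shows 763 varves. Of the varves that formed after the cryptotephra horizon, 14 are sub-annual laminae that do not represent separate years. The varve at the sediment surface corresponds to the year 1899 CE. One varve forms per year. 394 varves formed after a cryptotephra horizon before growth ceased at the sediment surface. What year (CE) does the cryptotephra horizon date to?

394 varves formed after the cryptotephra horizon.
394 − 14 false = 380 true varves after the cryptotephra horizon.
The varve at the sediment surface is 1899 CE, so the cryptotephra horizon dates to 1899 − 380 = 1519 CE.

1519 CE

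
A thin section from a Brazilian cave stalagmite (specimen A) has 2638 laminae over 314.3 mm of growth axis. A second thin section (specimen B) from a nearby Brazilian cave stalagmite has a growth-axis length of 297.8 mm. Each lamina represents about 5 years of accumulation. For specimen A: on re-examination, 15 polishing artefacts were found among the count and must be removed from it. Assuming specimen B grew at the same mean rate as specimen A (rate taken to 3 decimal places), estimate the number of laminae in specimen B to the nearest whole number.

2482 laminae

Specimen A: correcting the raw count gives 2638 − 15 = 2623 true laminae.
Specimen A: multiplying by 5 years per lamina: 2623 × 5 = 13115 years.
A: 314.3 mm over 13115 years gives 314.3 / 13115 ≈ 0.024 mm/yr.
For B, 297.8 / 0.024 = 12408.33 years; at 5 years per lamina that is 12408.33 / 5 ≈ 2482 laminae.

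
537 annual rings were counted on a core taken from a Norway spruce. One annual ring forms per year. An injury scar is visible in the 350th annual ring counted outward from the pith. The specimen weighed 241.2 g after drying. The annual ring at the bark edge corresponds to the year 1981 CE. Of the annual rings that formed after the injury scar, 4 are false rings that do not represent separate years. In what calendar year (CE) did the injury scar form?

537 − 350 = 187 annual rings lie beyond the injury scar toward the bark edge.
Removing the 4 false annual rings leaves 187 − 4 = 183 true annual rings beyond the injury scar.
The annual ring at the bark edge is 1981 CE, so the injury scar dates to 1981 − 183 = 1798 CE.

1798 CE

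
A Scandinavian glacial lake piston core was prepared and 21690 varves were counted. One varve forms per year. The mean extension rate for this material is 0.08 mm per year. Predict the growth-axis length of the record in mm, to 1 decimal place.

1735.2 mm

The record spans 21690 years at 0.08 mm per year.
Length ≈ 0.08 × 21690 = 1735.2 mm.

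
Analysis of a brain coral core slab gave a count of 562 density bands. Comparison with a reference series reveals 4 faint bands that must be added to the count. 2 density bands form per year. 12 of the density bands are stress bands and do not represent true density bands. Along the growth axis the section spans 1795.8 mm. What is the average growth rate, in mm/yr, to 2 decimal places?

6.48 mm/yr

Adjusted count: 562 − 12 + 4 = 554 density bands.
With 2 density bands per year, 554 / 2 = 277 years.
Mean rate = 1795.8 mm / 277 years ≈ 6.48 mm/yr.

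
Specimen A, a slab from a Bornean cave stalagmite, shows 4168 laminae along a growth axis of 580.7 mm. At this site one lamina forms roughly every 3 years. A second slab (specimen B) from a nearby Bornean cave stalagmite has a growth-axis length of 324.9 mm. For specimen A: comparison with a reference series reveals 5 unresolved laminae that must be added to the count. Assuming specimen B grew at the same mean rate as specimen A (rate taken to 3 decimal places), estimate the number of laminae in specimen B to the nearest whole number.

Specimen A: correcting the raw count gives 4168 + 5 = 4173 true laminae.
Specimen A: multiplying by 3 years per lamina: 4173 × 3 = 12519 years.
A: Mean rate = 580.7 mm / 12519 years ≈ 0.046 mm/year.
Specimen B: 324.9 mm / 0.046 mm per year = 7063.04 years; at 3 years per lamina that is 7063.04 / 3 ≈ 2354 laminae.

2354 laminae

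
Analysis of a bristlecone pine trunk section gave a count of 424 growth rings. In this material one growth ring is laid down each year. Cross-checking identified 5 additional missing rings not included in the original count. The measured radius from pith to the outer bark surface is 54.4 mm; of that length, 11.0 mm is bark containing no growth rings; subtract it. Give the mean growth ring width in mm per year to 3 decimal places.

Adjusted count: 424 + 5 = 429 growth rings.
The growth record spans 54.4 − 11.0 = 43.4 mm.
Extension rate ≈ 43.4 / 429 = 0.101 mm per year.

0.101 mm per year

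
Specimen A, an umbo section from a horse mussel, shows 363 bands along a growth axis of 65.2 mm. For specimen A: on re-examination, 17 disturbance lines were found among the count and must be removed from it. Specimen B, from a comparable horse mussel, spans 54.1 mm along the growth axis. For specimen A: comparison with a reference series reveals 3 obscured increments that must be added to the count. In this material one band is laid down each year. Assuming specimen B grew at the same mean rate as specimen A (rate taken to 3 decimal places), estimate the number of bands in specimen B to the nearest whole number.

289 bands

Specimen A: correcting the raw count gives 363 − 17 + 3 = 349 true bands.
A: Extension rate ≈ 65.2 / 349 = 0.187 mm/yr.
For B, 54.1 / 0.187 = 289.30 years ≈ 289 bands.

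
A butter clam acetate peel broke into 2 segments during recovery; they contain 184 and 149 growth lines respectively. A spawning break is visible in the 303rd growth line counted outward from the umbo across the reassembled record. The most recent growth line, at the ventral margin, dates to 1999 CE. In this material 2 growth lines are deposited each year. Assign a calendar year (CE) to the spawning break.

Total growth lines = 184 + 149 = 333.
The spawning break sits at growth line 303 from the umbo, so 333 − 303 = 30 growth lines formed after it.
With 2 growth lines per year, 30 / 2 = 15 years.
The growth line at the ventral margin is 1999 CE, so the spawning break dates to 1999 − 15 = 1984 CE.

1984 CE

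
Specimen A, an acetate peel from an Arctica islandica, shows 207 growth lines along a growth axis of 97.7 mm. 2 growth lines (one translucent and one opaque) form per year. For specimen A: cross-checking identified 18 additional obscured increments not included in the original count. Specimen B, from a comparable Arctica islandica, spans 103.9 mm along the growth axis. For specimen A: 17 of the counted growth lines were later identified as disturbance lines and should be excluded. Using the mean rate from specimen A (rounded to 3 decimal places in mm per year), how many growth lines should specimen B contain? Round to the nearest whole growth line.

221 growth lines

Specimen A: true growth line count = 207 − 17 + 18 = 208.
Specimen A: 208 growth lines at 2 per year is 208 / 2 = 104 years.
A: Extension rate ≈ 97.7 / 104 = 0.939 mm/year.
For B, 103.9 / 0.939 = 110.65 years; at 2 growth lines per year that is 110.65 × 2 ≈ 221 growth lines.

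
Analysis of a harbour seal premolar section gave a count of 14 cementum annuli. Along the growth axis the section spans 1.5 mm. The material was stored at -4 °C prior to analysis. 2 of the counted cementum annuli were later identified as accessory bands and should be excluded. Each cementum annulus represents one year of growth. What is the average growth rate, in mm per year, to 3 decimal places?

True cementum annulus count = 14 − 2 = 12.
Mean rate = 1.5 mm / 12 years ≈ 0.125 mm per year.

0.125 mm per year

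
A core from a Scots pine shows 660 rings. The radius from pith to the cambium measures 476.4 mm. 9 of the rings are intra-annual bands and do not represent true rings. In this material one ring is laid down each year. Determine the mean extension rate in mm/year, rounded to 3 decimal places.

0.732 mm/year

True ring count = 660 − 9 = 651.
476.4 mm over 651 years gives 476.4 / 651 ≈ 0.732 mm/year.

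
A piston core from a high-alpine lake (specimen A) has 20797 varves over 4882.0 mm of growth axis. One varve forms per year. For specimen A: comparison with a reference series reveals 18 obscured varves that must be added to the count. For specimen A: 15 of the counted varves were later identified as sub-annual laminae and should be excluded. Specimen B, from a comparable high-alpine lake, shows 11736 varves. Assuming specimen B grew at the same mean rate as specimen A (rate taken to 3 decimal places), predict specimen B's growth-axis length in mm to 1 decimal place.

2758.0 mm

Specimen A: after corrections the count is 20797 − 15 + 18 = 20800 varves.
A: 4882.0 mm over 20800 years gives 4882.0 / 20800 ≈ 0.235 mm/year.
Length of B = 0.235 × 11736 = 2758.0 mm.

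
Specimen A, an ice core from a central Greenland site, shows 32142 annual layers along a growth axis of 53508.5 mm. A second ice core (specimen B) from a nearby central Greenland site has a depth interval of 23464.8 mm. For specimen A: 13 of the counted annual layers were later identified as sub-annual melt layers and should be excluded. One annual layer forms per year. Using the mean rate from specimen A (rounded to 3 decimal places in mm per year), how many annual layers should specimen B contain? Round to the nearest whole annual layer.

14093 annual layers

Specimen A: true annual layer count = 32142 − 13 = 32129.
A: Extension rate ≈ 53508.5 / 32129 = 1.665 mm/yr.
Specimen B: 23464.8 mm / 1.665 mm per year = 14092.97 years ≈ 14093 annual layers.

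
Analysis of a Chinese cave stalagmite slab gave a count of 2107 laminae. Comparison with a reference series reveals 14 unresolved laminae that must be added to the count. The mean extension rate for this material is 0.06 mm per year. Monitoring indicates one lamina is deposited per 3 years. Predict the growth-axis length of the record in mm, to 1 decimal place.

381.8 mm

True lamina count = 2107 + 14 = 2121.
Multiplying by 3 years per lamina: 2121 × 3 = 6363 years.
Predicted length = 0.06 mm/year × 6363 years = 381.8 mm.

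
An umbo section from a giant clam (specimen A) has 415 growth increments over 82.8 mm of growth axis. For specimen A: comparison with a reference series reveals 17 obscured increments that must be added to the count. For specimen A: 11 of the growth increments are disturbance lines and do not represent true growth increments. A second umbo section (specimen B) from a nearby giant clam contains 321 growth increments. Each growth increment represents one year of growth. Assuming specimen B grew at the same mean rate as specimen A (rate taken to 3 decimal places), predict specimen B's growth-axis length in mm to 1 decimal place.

Specimen A: adjusted count: 415 − 11 + 17 = 421 growth increments.
A: Mean rate = 82.8 mm / 421 years ≈ 0.197 mm/year.
For B, 0.197 mm/year × 321 years = 63.2 mm.

63.2 mm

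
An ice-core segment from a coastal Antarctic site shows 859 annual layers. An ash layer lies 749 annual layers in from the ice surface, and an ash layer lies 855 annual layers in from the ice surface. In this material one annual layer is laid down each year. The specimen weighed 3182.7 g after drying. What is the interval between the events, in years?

Separation: 855 − 749 = 106 annual layers.
That is 106 years at one annual layer per year.

106 years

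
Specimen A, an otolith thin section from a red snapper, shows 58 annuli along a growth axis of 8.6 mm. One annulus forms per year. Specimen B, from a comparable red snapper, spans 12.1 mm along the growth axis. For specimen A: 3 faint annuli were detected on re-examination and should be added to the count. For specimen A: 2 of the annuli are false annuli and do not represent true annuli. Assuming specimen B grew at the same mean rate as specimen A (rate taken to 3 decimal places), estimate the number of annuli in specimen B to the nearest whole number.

Specimen A: correcting the raw count gives 58 − 2 + 3 = 59 true annuli.
A: Mean rate = 8.6 mm / 59 years ≈ 0.146 mm/year.
B spans 12.1 / 0.146 = 82.88 years ≈ 83 annuli.

83 annuli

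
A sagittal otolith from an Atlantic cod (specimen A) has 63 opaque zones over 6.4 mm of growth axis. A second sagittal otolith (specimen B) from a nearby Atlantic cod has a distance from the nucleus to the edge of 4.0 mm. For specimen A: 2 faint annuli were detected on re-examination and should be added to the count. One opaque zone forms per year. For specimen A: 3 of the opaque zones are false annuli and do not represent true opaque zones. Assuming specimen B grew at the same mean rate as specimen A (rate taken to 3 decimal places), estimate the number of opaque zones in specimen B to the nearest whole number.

Specimen A: adjusted count: 63 − 3 + 2 = 62 opaque zones.
A: 6.4 mm over 62 years gives 6.4 / 62 ≈ 0.103 mm per year.
For B, 4.0 / 0.103 = 38.83 years ≈ 39 opaque zones.

39 opaque zones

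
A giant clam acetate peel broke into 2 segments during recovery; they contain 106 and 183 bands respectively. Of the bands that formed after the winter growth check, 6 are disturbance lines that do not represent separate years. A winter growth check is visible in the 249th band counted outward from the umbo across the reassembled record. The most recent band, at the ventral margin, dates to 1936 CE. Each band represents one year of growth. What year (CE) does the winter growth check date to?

Total bands = 106 + 183 = 289.
289 − 249 = 40 bands lie beyond the winter growth check toward the ventral margin.
Excluding 6 false bands: 40 − 6 = 34.
1936 − 34 = 1902 CE.

1902 CE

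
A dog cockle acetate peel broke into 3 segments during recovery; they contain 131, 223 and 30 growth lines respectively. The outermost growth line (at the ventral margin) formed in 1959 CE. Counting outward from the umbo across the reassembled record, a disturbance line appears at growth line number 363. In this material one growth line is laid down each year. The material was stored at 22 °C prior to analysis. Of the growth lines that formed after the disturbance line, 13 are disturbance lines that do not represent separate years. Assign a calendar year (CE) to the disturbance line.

1951 CE

Total growth lines = 131 + 223 + 30 = 384.
The disturbance line sits at growth line 363 from the umbo, so 384 − 363 = 21 growth lines formed after it.
Removing the 13 false growth lines leaves 21 − 13 = 8 true growth lines beyond the disturbance line.
1959 − 8 = 1951 CE.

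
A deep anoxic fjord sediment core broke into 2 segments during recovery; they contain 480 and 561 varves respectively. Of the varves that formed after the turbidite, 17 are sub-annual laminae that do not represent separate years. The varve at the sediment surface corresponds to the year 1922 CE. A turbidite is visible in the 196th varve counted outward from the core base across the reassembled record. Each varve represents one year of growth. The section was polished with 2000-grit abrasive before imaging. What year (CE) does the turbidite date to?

Total varves = 480 + 561 = 1041.
Between varve 196 and the sediment surface there are 1041 − 196 = 845 varves.
Excluding 17 false varves: 845 − 17 = 828.
The varve at the sediment surface is 1922 CE, so the turbidite dates to 1922 − 828 = 1094 CE.

1094 CE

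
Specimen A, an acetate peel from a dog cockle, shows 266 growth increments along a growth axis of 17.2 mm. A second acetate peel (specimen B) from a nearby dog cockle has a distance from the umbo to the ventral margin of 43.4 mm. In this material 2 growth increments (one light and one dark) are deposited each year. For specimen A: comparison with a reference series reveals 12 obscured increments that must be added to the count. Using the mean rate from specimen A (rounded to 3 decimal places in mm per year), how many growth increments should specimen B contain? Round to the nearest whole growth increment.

700 growth increments

Specimen A: correcting the raw count gives 266 + 12 = 278 true growth increments.
Specimen A: dividing by 2 growth increments per year: 278 / 2 = 139 years.
A: Extension rate ≈ 17.2 / 139 = 0.124 mm/year.
B spans 43.4 / 0.124 = 350.00 years; at 2 growth increments per year that is 350.00 × 2 ≈ 700 growth increments.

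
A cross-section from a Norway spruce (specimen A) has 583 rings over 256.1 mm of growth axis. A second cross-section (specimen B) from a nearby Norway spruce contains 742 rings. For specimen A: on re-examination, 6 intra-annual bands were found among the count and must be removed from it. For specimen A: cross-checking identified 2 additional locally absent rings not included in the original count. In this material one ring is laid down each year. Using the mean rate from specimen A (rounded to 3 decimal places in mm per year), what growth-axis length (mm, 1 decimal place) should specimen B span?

Specimen A: correcting the raw count gives 583 − 6 + 2 = 579 true rings.
A: Mean rate = 256.1 mm / 579 years ≈ 0.442 mm/year.
Length of B = 0.442 × 742 = 328.0 mm.

328.0 mm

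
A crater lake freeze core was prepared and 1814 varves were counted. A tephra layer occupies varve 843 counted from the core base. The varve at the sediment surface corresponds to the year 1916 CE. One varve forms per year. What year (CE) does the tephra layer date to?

Between varve 843 and the sediment surface there are 1814 − 843 = 971 varves.
The varve at the sediment surface is 1916 CE, so the tephra layer dates to 1916 − 971 = 945 CE.

945 CE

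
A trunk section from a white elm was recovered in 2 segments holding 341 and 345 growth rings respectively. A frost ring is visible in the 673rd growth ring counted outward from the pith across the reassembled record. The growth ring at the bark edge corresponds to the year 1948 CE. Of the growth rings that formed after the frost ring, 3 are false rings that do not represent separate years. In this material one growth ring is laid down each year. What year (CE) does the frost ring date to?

1938 CE

Total growth rings = 341 + 345 = 686.
Between growth ring 673 and the bark edge there are 686 − 673 = 13 growth rings.
Removing the 3 false growth rings leaves 13 − 3 = 10 true growth rings beyond the frost ring.
The growth ring at the bark edge is 1948 CE, so the frost ring dates to 1948 − 10 = 1938 CE.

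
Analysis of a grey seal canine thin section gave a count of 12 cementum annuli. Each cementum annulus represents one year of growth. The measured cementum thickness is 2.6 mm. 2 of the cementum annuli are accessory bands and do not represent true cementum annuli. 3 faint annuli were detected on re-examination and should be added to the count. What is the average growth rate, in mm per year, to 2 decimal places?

0.20 mm per year

Correcting the raw count gives 12 − 2 + 3 = 13 true cementum annuli.
2.6 mm over 13 years gives 2.6 / 13 ≈ 0.20 mm per year.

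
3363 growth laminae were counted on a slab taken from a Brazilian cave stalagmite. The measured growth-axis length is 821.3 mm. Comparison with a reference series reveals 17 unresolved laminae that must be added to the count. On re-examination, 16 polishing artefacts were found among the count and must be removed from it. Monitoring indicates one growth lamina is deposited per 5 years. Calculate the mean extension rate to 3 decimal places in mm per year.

Adjusted count: 3363 − 16 + 17 = 3364 growth laminae.
3364 growth laminae at 5 years each span 3364 × 5 = 16820 years.
821.3 mm over 16820 years gives 821.3 / 16820 ≈ 0.049 mm per year.

0.049 mm per year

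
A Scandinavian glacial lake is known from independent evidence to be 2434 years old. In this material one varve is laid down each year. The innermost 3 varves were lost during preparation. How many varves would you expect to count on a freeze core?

2431 varves

Expected varves over 2434 years: 2434.
Less the 3 uncaptured varves: 2434 − 3 = 2431.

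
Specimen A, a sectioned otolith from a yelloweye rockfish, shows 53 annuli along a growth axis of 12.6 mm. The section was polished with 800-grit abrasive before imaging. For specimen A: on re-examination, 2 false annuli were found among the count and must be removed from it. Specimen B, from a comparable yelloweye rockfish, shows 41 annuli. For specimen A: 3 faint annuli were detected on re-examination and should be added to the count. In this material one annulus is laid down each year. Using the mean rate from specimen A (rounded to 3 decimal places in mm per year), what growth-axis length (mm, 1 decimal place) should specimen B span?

9.6 mm

Specimen A: adjusted count: 53 − 2 + 3 = 54 annuli.
A: Extension rate ≈ 12.6 / 54 = 0.233 mm per year.
Length of B = 0.233 × 41 = 9.6 mm.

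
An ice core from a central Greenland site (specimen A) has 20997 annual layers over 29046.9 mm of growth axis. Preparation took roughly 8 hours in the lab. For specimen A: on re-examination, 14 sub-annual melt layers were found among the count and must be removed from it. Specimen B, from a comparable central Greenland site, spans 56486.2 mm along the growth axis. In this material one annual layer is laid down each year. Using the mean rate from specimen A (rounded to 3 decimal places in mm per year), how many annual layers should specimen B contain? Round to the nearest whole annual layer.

40814 annual layers

Specimen A: adjusted count: 20997 − 14 = 20983 annual layers.
A: 29046.9 mm over 20983 years gives 29046.9 / 20983 ≈ 1.384 mm/year.
B spans 56486.2 / 1.384 = 40813.73 years ≈ 40814 annual layers.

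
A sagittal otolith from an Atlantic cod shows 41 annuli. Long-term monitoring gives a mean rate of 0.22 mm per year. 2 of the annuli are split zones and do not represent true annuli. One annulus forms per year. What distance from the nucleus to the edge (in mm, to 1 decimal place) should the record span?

8.6 mm

Correcting the raw count gives 41 − 2 = 39 true annuli.
39 years at 0.22 mm/year gives 0.22 × 39 = 8.6 mm.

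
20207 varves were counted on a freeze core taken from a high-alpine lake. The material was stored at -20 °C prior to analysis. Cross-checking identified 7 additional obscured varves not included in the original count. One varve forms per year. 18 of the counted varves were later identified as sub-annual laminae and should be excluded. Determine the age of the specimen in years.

20196 years

True varve count = 20207 − 18 + 7 = 20196.
One varve per year makes the duration 20196 years.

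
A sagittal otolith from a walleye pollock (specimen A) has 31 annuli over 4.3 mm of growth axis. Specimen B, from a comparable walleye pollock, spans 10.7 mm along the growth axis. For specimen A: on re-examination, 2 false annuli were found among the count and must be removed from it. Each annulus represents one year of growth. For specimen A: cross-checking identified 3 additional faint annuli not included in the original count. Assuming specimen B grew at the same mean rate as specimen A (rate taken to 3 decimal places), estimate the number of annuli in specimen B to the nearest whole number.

Specimen A: adjusted count: 31 − 2 + 3 = 32 annuli.
A: Mean rate = 4.3 mm / 32 years ≈ 0.134 mm/yr.
For B, 10.7 / 0.134 = 79.85 years ≈ 80 annuli.

80 annuli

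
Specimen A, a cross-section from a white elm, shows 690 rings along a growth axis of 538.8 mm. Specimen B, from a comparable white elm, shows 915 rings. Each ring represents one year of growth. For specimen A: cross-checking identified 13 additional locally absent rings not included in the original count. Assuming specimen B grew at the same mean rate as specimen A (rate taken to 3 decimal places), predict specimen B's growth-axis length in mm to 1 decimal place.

700.9 mm

Specimen A: after corrections the count is 690 + 13 = 703 rings.
A: Extension rate ≈ 538.8 / 703 = 0.766 mm/yr.
Length of B = 0.766 × 915 = 700.9 mm.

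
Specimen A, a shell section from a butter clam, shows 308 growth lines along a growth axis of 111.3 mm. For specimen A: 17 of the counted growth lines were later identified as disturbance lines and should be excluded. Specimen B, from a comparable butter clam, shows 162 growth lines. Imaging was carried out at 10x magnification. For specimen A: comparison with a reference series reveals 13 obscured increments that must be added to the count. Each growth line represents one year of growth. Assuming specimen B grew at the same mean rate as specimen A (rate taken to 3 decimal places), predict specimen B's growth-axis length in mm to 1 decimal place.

Specimen A: adjusted count: 308 − 17 + 13 = 304 growth lines.
A: Mean rate = 111.3 mm / 304 years ≈ 0.366 mm/year.
B's length ≈ 0.366 × 162 = 59.3 mm.

59.3 mm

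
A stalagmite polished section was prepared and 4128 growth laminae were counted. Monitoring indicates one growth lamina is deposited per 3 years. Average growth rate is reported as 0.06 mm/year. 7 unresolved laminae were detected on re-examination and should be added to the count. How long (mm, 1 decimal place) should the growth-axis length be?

True growth lamina count = 4128 + 7 = 4135.
At 3 years per growth lamina, 4135 × 3 = 12405 years.
Predicted length = 0.06 mm/year × 12405 years = 744.3 mm.

744.3 mm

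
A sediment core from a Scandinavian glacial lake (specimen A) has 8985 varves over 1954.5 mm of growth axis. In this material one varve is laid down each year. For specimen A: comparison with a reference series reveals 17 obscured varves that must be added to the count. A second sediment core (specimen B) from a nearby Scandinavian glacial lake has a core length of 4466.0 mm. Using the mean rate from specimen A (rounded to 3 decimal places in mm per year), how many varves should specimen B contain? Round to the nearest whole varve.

Specimen A: true varve count = 8985 + 17 = 9002.
A: Mean rate = 1954.5 mm / 9002 years ≈ 0.217 mm/year.
Specimen B: 4466.0 mm / 0.217 mm per year = 20580.65 years ≈ 20581 varves.

20581 varves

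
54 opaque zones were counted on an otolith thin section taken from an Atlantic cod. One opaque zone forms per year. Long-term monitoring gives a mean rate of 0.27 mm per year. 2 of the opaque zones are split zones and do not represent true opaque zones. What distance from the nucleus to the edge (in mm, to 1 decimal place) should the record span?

Adjusted count: 54 − 2 = 52 opaque zones.
Length ≈ 0.27 × 52 = 14.0 mm.

14.0 mm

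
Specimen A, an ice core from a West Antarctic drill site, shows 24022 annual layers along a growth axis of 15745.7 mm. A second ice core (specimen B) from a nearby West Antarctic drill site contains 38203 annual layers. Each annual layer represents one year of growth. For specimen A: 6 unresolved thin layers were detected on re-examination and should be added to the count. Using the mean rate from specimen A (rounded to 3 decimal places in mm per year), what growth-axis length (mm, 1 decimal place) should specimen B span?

25023.0 mm

Specimen A: correcting the raw count gives 24022 + 6 = 24028 true annual layers.
A: Extension rate ≈ 15745.7 / 24028 = 0.655 mm/yr.
B's length ≈ 0.655 × 38203 = 25023.0 mm.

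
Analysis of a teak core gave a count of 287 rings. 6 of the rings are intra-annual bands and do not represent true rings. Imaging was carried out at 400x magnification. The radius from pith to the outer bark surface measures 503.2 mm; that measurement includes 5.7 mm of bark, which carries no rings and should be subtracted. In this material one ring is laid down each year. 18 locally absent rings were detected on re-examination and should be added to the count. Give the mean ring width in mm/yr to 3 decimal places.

After corrections the count is 287 − 6 + 18 = 299 rings.
Net length = 503.2 − 5.7 = 497.5 mm.
Extension rate ≈ 497.5 / 299 = 1.664 mm/yr.

1.664 mm/yr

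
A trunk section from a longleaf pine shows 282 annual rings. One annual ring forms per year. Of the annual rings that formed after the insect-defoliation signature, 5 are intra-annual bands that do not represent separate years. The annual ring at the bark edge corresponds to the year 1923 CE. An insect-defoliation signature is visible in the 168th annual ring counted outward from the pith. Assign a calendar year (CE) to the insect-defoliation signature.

1814 CE

Between annual ring 168 and the bark edge there are 282 − 168 = 114 annual rings.
Removing the 5 false annual rings leaves 114 − 5 = 109 true annual rings beyond the insect-defoliation signature.
1923 − 109 = 1814 CE.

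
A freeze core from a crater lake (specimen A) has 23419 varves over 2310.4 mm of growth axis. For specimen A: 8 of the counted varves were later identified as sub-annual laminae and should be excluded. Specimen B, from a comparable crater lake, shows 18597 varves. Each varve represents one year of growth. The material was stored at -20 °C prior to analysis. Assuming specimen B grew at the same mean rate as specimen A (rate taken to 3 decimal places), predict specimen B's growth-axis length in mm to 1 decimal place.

Specimen A: correcting the raw count gives 23419 − 8 = 23411 true varves.
A: 2310.4 mm over 23411 years gives 2310.4 / 23411 ≈ 0.099 mm/year.
B's length ≈ 0.099 × 18597 = 1841.1 mm.

1841.1 mm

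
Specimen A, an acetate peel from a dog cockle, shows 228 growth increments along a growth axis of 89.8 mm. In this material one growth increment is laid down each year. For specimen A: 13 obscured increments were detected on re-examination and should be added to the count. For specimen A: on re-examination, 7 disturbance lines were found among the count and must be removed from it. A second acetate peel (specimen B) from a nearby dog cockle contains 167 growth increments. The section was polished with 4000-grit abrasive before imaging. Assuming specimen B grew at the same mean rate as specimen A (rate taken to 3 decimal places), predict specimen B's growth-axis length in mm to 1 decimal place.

64.1 mm

Specimen A: correcting the raw count gives 228 − 7 + 13 = 234 true growth increments.
A: Mean rate = 89.8 mm / 234 years ≈ 0.384 mm/yr.
Length of B = 0.384 × 167 = 64.1 mm.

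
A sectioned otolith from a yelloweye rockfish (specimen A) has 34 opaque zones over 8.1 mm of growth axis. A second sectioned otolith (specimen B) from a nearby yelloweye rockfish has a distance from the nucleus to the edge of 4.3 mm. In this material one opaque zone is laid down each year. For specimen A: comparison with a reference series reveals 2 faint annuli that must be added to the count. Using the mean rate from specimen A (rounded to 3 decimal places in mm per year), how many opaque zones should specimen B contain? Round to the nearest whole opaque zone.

Specimen A: correcting the raw count gives 34 + 2 = 36 true opaque zones.
A: Extension rate ≈ 8.1 / 36 = 0.225 mm/year.
Specimen B: 4.3 mm / 0.225 mm per year = 19.11 years ≈ 19 opaque zones.

19 opaque zones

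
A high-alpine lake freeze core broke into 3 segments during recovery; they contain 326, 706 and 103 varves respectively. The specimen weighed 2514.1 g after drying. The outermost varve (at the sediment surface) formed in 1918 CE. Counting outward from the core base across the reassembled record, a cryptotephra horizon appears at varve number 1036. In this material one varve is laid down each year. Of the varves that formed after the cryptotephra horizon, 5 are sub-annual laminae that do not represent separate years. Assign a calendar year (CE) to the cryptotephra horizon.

1824 CE

Total varves = 326 + 706 + 103 = 1135.
1135 − 1036 = 99 varves lie beyond the cryptotephra horizon toward the sediment surface.
99 − 5 false = 94 true varves after the cryptotephra horizon.
Counting back 94 years from 1918 CE places the cryptotephra horizon in 1918 − 94 = 1824 CE.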